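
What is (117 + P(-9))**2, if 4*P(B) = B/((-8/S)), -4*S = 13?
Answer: 220789881/16384 ≈ 13476.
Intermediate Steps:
S = -13/4 (S = -1/4*13 = -13/4 ≈ -3.2500)
P(B) = 13*B/128 (P(B) = (B/((-8/(-13/4))))/4 = (B/((-8*(-4/13))))/4 = (B/(32/13))/4 = (B*(13/32))/4 = (13*B/32)/4 = 13*B/128)
(117 + P(-9))**2 = (117 + (13/128)*(-9))**2 = (117 - 117/128)**2 = (14859/128)**2 = 220789881/16384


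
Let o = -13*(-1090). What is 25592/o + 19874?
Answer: 140820086/7085 ≈ 19876.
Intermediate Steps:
o = 14170
25592/o + 19874 = 25592/14170 + 19874 = 25592*(1/14170) + 19874 = 12796/7085 + 19874 = 140820086/7085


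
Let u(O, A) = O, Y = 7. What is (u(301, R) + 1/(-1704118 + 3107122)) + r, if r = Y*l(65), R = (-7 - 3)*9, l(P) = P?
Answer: 1060671025/1403004 ≈ 756.00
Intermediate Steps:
R = -90 (R = -10*9 = -90)
r = 455 (r = 7*65 = 455)
(u(301, R) + 1/(-1704118 + 3107122)) + r = (301 + 1/(-1704118 + 3107122)) + 455 = (301 + 1/1403004) + 455 = 422304205/1403004 + 455 = 1060671025/1403004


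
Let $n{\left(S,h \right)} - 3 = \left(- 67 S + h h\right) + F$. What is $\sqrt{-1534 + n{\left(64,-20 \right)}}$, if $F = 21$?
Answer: $i \sqrt{5398} \approx 73.471 i$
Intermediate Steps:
$n{\left(S,h \right)} = 24 + h^{2} - 67 S$ ($n{\left(S,h \right)} = 3 - \left(-21 + 67 S - h h\right) = 3 - \left(-21 - h^{2} + 67 S\right) = 3 + \left(21 + h^{2} - 67 S\right) = 24 + h^{2} - 67 S$)
$\sqrt{-1534 + n{\left(64,-20 \right)}} = \sqrt{-1534 + \left(24 + \left(-20\right)^{2} - 4288\right)} = \sqrt{-1534 + \left(24 + 400 - 4288\right)} = \sqrt{-1534 - 3864} = \sqrt{-5398} = i \sqrt{5398}$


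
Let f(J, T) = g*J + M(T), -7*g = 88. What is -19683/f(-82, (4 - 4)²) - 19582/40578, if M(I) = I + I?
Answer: -2866090565/146405424 ≈ -19.576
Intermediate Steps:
g = -88/7 (g = -⅐*88 = -88/7 ≈ -12.571)
M(I) = 2*I
f(J, T) = 2*T - 88*J/7 (f(J, T) = -88*J/7 + 2*T = 2*T - 88*J/7)
-19683/f(-82, (4 - 4)²) - 19582/40578 = -19683/(2*(4 - 4)² - 88/7*(-82)) - 19582/40578 = -19683/(2*0² + 7216/7) - 19582*1/40578 = -19683/(2*0 + 7216/7) - 9791/20289 = -19683/(0 + 7216/7) - 9791/20289 = -19683/7216/7 - 9791/20289 = -19683*7/7216 - 9791/20289 = -137781/7216 - 9791/20289 = -2866090565/146405424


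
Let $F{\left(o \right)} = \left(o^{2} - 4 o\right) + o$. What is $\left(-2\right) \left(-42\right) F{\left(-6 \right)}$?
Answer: $4536$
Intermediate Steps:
$F{\left(o \right)} = o^{2} - 3 o$
$\left(-2\right) \left(-42\right) F{\left(-6 \right)} = \left(-2\right) \left(-42\right) \left(- 6 \left(-3 - 6\right)\right) = 84 \left(\left(-6\right) \left(-9\right)\right) = 84 \cdot 54 = 4536$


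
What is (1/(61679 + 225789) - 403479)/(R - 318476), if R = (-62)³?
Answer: 115987301171/160063332272 ≈ 0.72463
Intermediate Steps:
R = -238328
(1/(61679 + 225789) - 403479)/(R - 318476) = (1/(61679 + 225789) - 403479)/(-238328 - 318476) = (1/287468 - 403479)/(-556804) = (1/287468 - 403479)*(-1/556804) = -115987301171/287468*(-1/556804) = 115987301171/160063332272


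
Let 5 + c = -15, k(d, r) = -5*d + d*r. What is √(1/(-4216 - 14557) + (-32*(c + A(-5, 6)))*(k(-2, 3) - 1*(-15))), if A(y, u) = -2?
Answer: √4714043857131/18773 ≈ 115.65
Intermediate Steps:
c = -20 (c = -5 - 15 = -20)
√(1/(-4216 - 14557) + (-32*(c + A(-5, 6)))*(k(-2, 3) - 1*(-15))) = √(1/(-4216 - 14557) + (-32*(-20 - 2))*(-2*(-5 + 3) - 1*(-15))) = √(1/(-18773) + (-32*(-22))*(-2*(-2) + 15)) = √(-1/18773 + 704*(4 + 15)) = √(-1/18773 + 704*19) = √(-1/18773 + 13376) = √(251107647/18773) = √4714043857131/18773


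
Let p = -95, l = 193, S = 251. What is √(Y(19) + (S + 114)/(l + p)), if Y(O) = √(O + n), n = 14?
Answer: √(730 + 196*√33)/14 ≈ 3.0772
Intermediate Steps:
Y(O) = √(14 + O) (Y(O) = √(O + 14) = √(14 + O))
√(Y(19) + (S + 114)/(l + p)) = √(√(14 + 19) + (251 + 114)/(193 - 95)) = √(√33 + 365/98) = √(365/98 + √33)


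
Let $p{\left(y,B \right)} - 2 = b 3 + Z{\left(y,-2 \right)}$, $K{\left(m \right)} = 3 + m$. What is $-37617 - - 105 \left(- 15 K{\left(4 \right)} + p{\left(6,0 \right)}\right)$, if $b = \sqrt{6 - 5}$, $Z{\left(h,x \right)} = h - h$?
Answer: $-48117$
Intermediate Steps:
$Z{\left(h,x \right)} = 0$
$b = 1$ ($b = \sqrt{1} = 1$)
$p{\left(y,B \right)} = 5$ ($p{\left(y,B \right)} = 2 + \left(1 \cdot 3 + 0\right) = 2 + \left(3 + 0\right) = 2 + 3 = 5$)
$-37617 - - 105 \left(- 15 K{\left(4 \right)} + p{\left(6,0 \right)}\right) = -37617 - - 105 \left(- 15 \left(3 + 4\right) + 5\right) = -37617 - - 105 \left(\left(-15\right) 7 + 5\right) = -37617 - - 105 \left(-105 + 5\right) = -37617 - \left(-105\right) \left(-100\right) = -37617 - 10500 = -48117$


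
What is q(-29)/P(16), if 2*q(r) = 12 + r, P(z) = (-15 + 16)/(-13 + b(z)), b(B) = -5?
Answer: 153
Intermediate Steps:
P(z) = -1/18 (P(z) = (-15 + 16)/(-13 - 5) = 1/(-18) = 1*(-1/18) = -1/18)
q(r) = 6 + r/2 (q(r) = (12 + r)/2 = 6 + r/2)
q(-29)/P(16) = (6 + (1/2)*(-29))/(-1/18) = (6 - 29/2)*(-18) = -17/2*(-18) = 153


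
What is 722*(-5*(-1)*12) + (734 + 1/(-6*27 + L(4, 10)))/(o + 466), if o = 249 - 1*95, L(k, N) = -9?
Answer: 4592911913/106020 ≈ 43321.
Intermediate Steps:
o = 154 (o = 249 - 95 = 154)
722*(-5*(-1)*12) + (734 + 1/(-6*27 + L(4, 10)))/(o + 466) = 722*(-5*(-1)*12) + (734 + 1/(-6*27 - 9))/(154 + 466) = 722*(5*12) + (734 + 1/(-162 - 9))/620 = 722*60 + (734 + 1/(-171))*(1/620) = 43320 + (734 - 1/171)*(1/620) = 43320 + (125513/171)*(1/620) = 43320 + 125513/106020 = 4592911913/106020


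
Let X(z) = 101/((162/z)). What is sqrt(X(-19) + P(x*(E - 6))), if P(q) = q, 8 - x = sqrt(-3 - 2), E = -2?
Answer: sqrt(-24574 + 2592*I*sqrt(5))/18 ≈ 1.02 + 8.7685*I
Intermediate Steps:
x = 8 - I*sqrt(5) (x = 8 - sqrt(-3 - 2) = 8 - sqrt(-5) = 8 - I*sqrt(5) ≈ 8.0 - 2.2361*I)
X(z) = 101*z/162 (X(z) = 101*(z/162) = 101*z/162)
sqrt(X(-19) + P(x*(E - 6))) = sqrt((101/162)*(-19) + (8 - I*sqrt(5))*(-2 - 6)) = sqrt(-1919/162 + (8 - I*sqrt(5))*(-8)) = sqrt(-1919/162 + (-64 + 8*I*sqrt(5))) = sqrt(-12287/162 + 8*I*sqrt(5))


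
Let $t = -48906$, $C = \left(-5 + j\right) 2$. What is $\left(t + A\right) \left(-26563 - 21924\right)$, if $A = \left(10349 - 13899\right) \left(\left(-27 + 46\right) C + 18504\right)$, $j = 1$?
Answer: $3161279960422$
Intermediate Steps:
$C = -8$ ($C = \left(-5 + 1\right) 2 = \left(-4\right) 2 = -8$)
$A = -65149600$ ($A = \left(10349 - 13899\right) \left(\left(-27 + 46\right) \left(-8\right) + 18504\right) = - 3550 \left(19 \left(-8\right) + 18504\right) = - 3550 \left(-152 + 18504\right) = \left(-3550\right) 18352 = -65149600$)
$\left(t + A\right) \left(-26563 - 21924\right) = \left(-48906 - 65149600\right) \left(-26563 - 21924\right) = \left(-65198506\right) \left(-48487\right) = 3161279960422$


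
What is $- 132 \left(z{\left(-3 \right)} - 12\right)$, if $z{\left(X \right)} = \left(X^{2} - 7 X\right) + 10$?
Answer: $-3696$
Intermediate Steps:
$z{\left(X \right)} = 10 + X^{2} - 7 X$
$- 132 \left(z{\left(-3 \right)} - 12\right) = - 132 \left(\left(10 + \left(-3\right)^{2} - -21\right) - 12\right) = - 132 \left(\left(10 + 9 + 21\right) - 12\right) = - 132 \left(40 - 12\right) = \left(-132\right) 28 = -3696$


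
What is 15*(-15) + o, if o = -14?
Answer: -239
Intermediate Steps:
15*(-15) + o = 15*(-15) - 14 = -225 - 14 = -239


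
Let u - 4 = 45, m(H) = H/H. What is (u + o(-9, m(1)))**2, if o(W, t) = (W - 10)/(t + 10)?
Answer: 270400/121 ≈ 2234.7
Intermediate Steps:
m(H) = 1
u = 49 (u = 4 + 45 = 49)
o(W, t) = (-10 + W)/(10 + t)
(u + o(-9, m(1)))**2 = (49 + (-10 - 9)/(10 + 1))**2 = (49 - 19/11)**2 = (520/11)**2 = 270400/121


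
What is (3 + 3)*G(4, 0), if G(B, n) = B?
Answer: 24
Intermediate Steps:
(3 + 3)*G(4, 0) = (3 + 3)*4 = 6*4 = 24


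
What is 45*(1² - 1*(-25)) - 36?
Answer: 1134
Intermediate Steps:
45*(1² - 1*(-25)) - 36 = 45*(1 + 25) - 36 = 45*26 - 36 = 1170 - 36 = 1134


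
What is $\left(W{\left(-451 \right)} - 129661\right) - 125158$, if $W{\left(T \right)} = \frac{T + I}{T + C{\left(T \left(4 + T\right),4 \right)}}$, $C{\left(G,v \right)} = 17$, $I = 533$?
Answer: $- \frac{55295764}{217} \approx -2.5482 \cdot 10^{5}$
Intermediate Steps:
$W{\left(T \right)} = \frac{533 + T}{17 + T}$ ($W{\left(T \right)} = \frac{T + 533}{T + 17} = \frac{533 + T}{17 + T}$)
$\left(W{\left(-451 \right)} - 129661\right) - 125158 = \left(\frac{533 - 451}{17 - 451} - 129661\right) - 125158 = \left(\frac{1}{-434} \cdot 82 - 129661\right) - 125158 = \left(\left(- \frac{1}{434}\right) 82 - 129661\right) - 125158 = \left(- \frac{41}{217} - 129661\right) - 125158 = - \frac{28136478}{217} - 125158 = - \frac{55295764}{217}$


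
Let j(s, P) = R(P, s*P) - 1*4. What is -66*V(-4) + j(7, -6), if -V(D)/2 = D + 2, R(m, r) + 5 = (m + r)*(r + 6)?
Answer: 1455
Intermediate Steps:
R(m, r) = -5 + (6 + r)*(m + r) (R(m, r) = -5 + (m + r)*(r + 6) = -5 + (m + r)*(6 + r) = -5 + (6 + r)*(m + r))
j(s, P) = -9 + 6*P + s*P² + P²*s² + 6*P*s (j(s, P) = (-5 + (s*P)² + 6*P + 6*(s*P) + P*(s*P)) - 1*4 = (-5 + (P*s)² + 6*P + 6*(P*s) + P*(P*s)) - 4 = (-5 + P²*s² + 6*P + 6*P*s + s*P²) - 4 = (-5 + 6*P + s*P² + P²*s² + 6*P*s) - 4 = -9 + 6*P + s*P² + P²*s² + 6*P*s)
V(D) = -4 - 2*D (V(D) = -2*(D + 2) = -2*(2 + D) = -4 - 2*D)
-66*V(-4) + j(7, -6) = -66*(-4 - 2*(-4)) + (-9 + 6*(-6) + 7*(-6)² + (-6)²*7² + 6*(-6)*7) = -66*(-4 + 8) + (-9 - 36 + 7*36 + 36*49 - 252) = -66*4 + (-9 - 36 + 252 + 1764 - 252) = -264 + 1719 = 1455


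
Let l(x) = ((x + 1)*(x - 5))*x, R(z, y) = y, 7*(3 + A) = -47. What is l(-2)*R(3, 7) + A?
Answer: -754/7 ≈ -107.71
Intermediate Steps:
A = -68/7 (A = -3 + (⅐)*(-47) = -3 - 47/7 = -68/7 ≈ -9.7143)
l(x) = x*(1 + x)*(-5 + x) (l(x) = ((1 + x)*(-5 + x))*x = x*(1 + x)*(-5 + x))
l(-2)*R(3, 7) + A = -2*(-5 + (-2)² - 4*(-2))*7 - 68/7 = -2*(-5 + 4 + 8)*7 - 68/7 = -2*7*7 - 68/7 = -14*7 - 68/7 = -98 - 68/7 = -754/7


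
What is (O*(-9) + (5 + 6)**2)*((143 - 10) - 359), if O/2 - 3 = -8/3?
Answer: -25990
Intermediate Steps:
O = 2/3 (O = 6 + 2*(-8/3) = 6 - 16/3 = 2/3 ≈ 0.66667)
(O*(-9) + (5 + 6)**2)*((143 - 10) - 359) = ((2/3)*(-9) + (5 + 6)**2)*((143 - 10) - 359) = (-6 + 11**2)*(133 - 359) = (-6 + 121)*(-226) = 115*(-226) = -25990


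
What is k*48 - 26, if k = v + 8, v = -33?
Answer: -1226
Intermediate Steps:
k = -25 (k = -33 + 8 = -25)
k*48 - 26 = -25*48 - 26 = -1200 - 26 = -1226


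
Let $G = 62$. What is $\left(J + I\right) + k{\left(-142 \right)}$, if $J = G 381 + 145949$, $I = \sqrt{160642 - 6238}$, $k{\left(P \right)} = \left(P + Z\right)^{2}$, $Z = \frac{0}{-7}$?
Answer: $189735 + 6 \sqrt{4289} \approx 1.9013 \cdot 10^{5}$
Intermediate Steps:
$Z = 0$ ($Z = 0 \left(- \frac{1}{7}\right) = 0$)
$k{\left(P \right)} = P^{2}$ ($k{\left(P \right)} = \left(P + 0\right)^{2} = P^{2}$)
$I = 6 \sqrt{4289}$ ($I = \sqrt{154404} = 6 \sqrt{4289} \approx 392.94$)
$J = 169571$ ($J = 62 \cdot 381 + 145949 = 23622 + 145949 = 169571$)
$\left(J + I\right) + k{\left(-142 \right)} = \left(169571 + 6 \sqrt{4289}\right) + \left(-142\right)^{2} = \left(169571 + 6 \sqrt{4289}\right) + 20164 = 189735 + 6 \sqrt{4289}$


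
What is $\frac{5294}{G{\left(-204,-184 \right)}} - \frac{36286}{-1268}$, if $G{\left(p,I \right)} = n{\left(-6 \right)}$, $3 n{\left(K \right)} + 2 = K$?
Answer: $- \frac{2481011}{1268} \approx -1956.6$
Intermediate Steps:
$n{\left(K \right)} = - \frac{2}{3} + \frac{K}{3}$
$G{\left(p,I \right)} = - \frac{8}{3}$ ($G{\left(p,I \right)} = - \frac{2}{3} + \frac{1}{3} \left(-6\right) = - \frac{2}{3} - 2 = - \frac{8}{3}$)
$\frac{5294}{G{\left(-204,-184 \right)}} - \frac{36286}{-1268} = \frac{5294}{- \frac{8}{3}} - \frac{36286}{-1268} = 5294 \left(- \frac{3}{8}\right) - - \frac{18143}{634} = - \frac{7941}{4} + \frac{18143}{634} = - \frac{2481011}{1268}$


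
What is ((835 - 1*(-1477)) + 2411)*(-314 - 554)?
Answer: -4099564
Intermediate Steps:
((835 - 1*(-1477)) + 2411)*(-314 - 554) = ((835 + 1477) + 2411)*(-868) = (2312 + 2411)*(-868) = 4723*(-868) = -4099564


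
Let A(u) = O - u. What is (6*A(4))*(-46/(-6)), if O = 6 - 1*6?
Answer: -184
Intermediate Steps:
O = 0 (O = 6 - 6 = 0)
A(u) = -u (A(u) = 0 - u = -u)
(6*A(4))*(-46/(-6)) = (6*(-1*4))*(-46/(-6)) = (6*(-4))*(-46*(-1/6)) = -24*23/3 = -184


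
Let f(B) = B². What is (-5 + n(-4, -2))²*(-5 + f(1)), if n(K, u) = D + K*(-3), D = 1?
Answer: -256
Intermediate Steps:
n(K, u) = 1 - 3*K (n(K, u) = 1 + K*(-3) = 1 - 3*K)
(-5 + n(-4, -2))²*(-5 + f(1)) = (-5 + (1 - 3*(-4)))²*(-5 + 1²) = (-5 + (1 + 12))²*(-5 + 1) = (-5 + 13)²*(-4) = 8²*(-4) = 64*(-4) = -256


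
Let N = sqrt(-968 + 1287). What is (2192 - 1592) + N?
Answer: 600 + sqrt(319) ≈ 617.86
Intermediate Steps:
N = sqrt(319) ≈ 17.861
(2192 - 1592) + N = (2192 - 1592) + sqrt(319) = 600 + sqrt(319)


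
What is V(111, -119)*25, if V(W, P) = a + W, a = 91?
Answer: 5050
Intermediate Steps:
V(W, P) = 91 + W
V(111, -119)*25 = (91 + 111)*25 = 202*25 = 5050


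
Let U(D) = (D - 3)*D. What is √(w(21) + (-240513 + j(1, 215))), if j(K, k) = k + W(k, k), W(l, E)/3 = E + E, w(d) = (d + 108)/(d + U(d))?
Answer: I*√4227806793/133 ≈ 488.88*I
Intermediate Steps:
U(D) = D*(-3 + D) (U(D) = (-3 + D)*D = D*(-3 + D))
w(d) = (108 + d)/(d + d*(-3 + d)) (w(d) = (d + 108)/(d + d*(-3 + d)) = (108 + d)/(d + d*(-3 + d)))
W(l, E) = 6*E (W(l, E) = 3*(E + E) = 3*(2*E) = 6*E)
j(K, k) = 7*k (j(K, k) = k + 6*k = 7*k)
√(w(21) + (-240513 + j(1, 215))) = √((108 + 21)/(21*(-2 + 21)) + (-240513 + 7*215)) = √((1/21)*129/19 + (-240513 + 1505)) = √((1/21)*(1/19)*129 - 239008) = √(43/133 - 239008) = √(-31788021/133) = I*√4227806793/133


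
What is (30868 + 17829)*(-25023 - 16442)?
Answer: -2019221105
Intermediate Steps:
(30868 + 17829)*(-25023 - 16442) = 48697*(-41465) = -2019221105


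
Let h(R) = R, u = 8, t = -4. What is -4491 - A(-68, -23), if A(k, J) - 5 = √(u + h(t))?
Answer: -4498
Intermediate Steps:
A(k, J) = 7 (A(k, J) = 5 + √(8 - 4) = 5 + √4 = 5 + 2 = 7)
-4491 - A(-68, -23) = -4491 - 1*7 = -4491 - 7 = -4498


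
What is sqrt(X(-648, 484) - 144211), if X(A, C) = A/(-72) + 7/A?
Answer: I*sqrt(186885806)/36 ≈ 379.74*I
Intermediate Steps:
X(A, C) = 7/A - A/72 (X(A, C) = A*(-1/72) + 7/A = -A/72 + 7/A = 7/A - A/72)
sqrt(X(-648, 484) - 144211) = sqrt((7/(-648) - 1/72*(-648)) - 144211) = sqrt((7*(-1/648) + 9) - 144211) = sqrt((-7/648 + 9) - 144211) = sqrt(5825/648 - 144211) = sqrt(-93442903/648) = I*sqrt(186885806)/36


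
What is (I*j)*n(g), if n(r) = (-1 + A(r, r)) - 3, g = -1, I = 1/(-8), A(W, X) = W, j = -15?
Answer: -75/8 ≈ -9.3750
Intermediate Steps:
I = -1/8 ≈ -0.12500
n(r) = -4 + r (n(r) = (-1 + r) - 3 = -4 + r)
(I*j)*n(g) = (-1/8*(-15))*(-4 - 1) = (15/8)*(-5) = -75/8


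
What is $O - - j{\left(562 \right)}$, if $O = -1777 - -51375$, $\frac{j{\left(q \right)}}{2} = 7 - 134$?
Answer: $49344$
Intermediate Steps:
$j{\left(q \right)} = -254$ ($j{\left(q \right)} = 2 \left(7 - 134\right) = 2 \left(-127\right) = -254$)
$O = 49598$ ($O = -1777 + 51375 = 49598$)
$O - - j{\left(562 \right)} = 49598 - \left(-1\right) \left(-254\right) = 49598 - 254 = 49344$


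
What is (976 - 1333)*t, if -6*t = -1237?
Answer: -147203/2 ≈ -73602.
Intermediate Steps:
t = 1237/6 (t = -1/6*(-1237) = 1237/6 ≈ 206.17)
(976 - 1333)*t = (976 - 1333)*(1237/6) = -357*1237/6 = -147203/2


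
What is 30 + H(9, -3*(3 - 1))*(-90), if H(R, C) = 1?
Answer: -60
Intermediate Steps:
30 + H(9, -3*(3 - 1))*(-90) = 30 + 1*(-90) = 30 - 90 = -60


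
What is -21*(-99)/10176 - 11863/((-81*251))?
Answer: 54328679/68962752 ≈ 0.78780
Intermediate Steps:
-21*(-99)/10176 - 11863/((-81*251)) = 2079*(1/10176) - 11863/(-20331) = 693/3392 - 11863*(-1/20331) = 693/3392 + 11863/20331 = 54328679/68962752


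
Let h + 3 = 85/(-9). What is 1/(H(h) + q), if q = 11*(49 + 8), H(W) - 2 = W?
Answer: 9/5549 ≈ 0.0016219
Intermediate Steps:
h = -112/9 (h = -3 + 85/(-9) = -3 + 85*(-⅑) = -3 - 85/9 = -112/9 ≈ -12.444)
H(W) = 2 + W
q = 627 (q = 11*57 = 627)
1/(H(h) + q) = 1/((2 - 112/9) + 627) = 1/(-94/9 + 627) = 1/(5549/9) = 9/5549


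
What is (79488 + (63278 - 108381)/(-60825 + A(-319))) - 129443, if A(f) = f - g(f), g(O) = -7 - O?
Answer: -133477799/2672 ≈ -49954.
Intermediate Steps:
A(f) = 7 + 2*f (A(f) = f - (-7 - f) = f + (7 + f) = 7 + 2*f)
(79488 + (63278 - 108381)/(-60825 + A(-319))) - 129443 = (79488 + (63278 - 108381)/(-60825 + (7 + 2*(-319)))) - 129443 = (79488 - 45103/(-60825 + (7 - 638))) - 129443 = (79488 - 45103/(-60825 - 631)) - 129443 = (79488 - 45103/(-61456)) - 129443 = (79488 - 45103*(-1/61456)) - 129443 = (79488 + 1961/2672) - 129443 = 212393897/2672 - 129443 = -133477799/2672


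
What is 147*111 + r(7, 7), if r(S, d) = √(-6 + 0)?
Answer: 16317 + I*√6 ≈ 16317.0 + 2.4495*I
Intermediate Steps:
r(S, d) = I*√6 (r(S, d) = √(-6) = I*√6)
147*111 + r(7, 7) = 147*111 + I*√6 = 16317 + I*√6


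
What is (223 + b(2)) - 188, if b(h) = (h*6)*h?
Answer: 59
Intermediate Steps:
b(h) = 6*h**2 (b(h) = (6*h)*h = 6*h**2)
(223 + b(2)) - 188 = (223 + 6*2**2) - 188 = (223 + 6*4) - 188 = (223 + 24) - 188 = 247 - 188 = 59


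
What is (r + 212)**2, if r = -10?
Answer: 40804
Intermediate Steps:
(r + 212)**2 = (-10 + 212)**2 = 202**2 = 40804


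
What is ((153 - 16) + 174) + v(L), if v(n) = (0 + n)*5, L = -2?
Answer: 301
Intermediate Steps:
v(n) = 5*n (v(n) = n*5 = 5*n)
((153 - 16) + 174) + v(L) = ((153 - 16) + 174) + 5*(-2) = (137 + 174) - 10 = 311 - 10 = 301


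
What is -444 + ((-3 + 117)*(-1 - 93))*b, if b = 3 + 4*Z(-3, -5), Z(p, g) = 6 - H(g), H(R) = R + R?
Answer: -718416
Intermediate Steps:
H(R) = 2*R
Z(p, g) = 6 - 2*g
b = 67 (b = 3 + 4*(6 - 2*(-5)) = 3 + 4*(6 + 10) = 3 + 4*16 = 3 + 64 = 67)
-444 + ((-3 + 117)*(-1 - 93))*b = -444 + ((-3 + 117)*(-1 - 93))*67 = -444 + (114*(-94))*67 = -444 - 10716*67 = -444 - 717972 = -718416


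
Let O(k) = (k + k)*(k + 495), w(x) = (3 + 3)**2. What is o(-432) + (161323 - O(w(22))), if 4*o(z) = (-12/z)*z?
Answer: 123088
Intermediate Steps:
w(x) = 36 (w(x) = 6**2 = 36)
O(k) = 2*k*(495 + k) (O(k) = (2*k)*(495 + k) = 2*k*(495 + k))
o(z) = -3 (o(z) = ((-12/z)*z)/4 = (1/4)*(-12) = -3)
o(-432) + (161323 - O(w(22))) = -3 + (161323 - 2*36*(495 + 36)) = -3 + (161323 - 2*36*531) = -3 + (161323 - 1*38232) = -3 + (161323 - 38232) = -3 + 123091 = 123088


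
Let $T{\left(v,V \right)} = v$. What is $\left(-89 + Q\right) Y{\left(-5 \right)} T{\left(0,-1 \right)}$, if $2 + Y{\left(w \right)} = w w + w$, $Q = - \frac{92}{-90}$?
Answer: $0$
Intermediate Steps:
$Q = \frac{46}{45}$ ($Q = \left(-92\right) \left(- \frac{1}{90}\right) = \frac{46}{45} \approx 1.0222$)
$Y{\left(w \right)} = -2 + w + w^{2}$ ($Y{\left(w \right)} = -2 + \left(w w + w\right) = -2 + \left(w^{2} + w\right) = -2 + \left(w + w^{2}\right) = -2 + w + w^{2}$)
$\left(-89 + Q\right) Y{\left(-5 \right)} T{\left(0,-1 \right)} = \left(-89 + \frac{46}{45}\right) \left(-2 - 5 + \left(-5\right)^{2}\right) 0 = - \frac{3959 \left(-2 - 5 + 25\right) 0}{45} = - \frac{3959 \cdot 18 \cdot 0}{45} = \left(- \frac{3959}{45}\right) 0 = 0$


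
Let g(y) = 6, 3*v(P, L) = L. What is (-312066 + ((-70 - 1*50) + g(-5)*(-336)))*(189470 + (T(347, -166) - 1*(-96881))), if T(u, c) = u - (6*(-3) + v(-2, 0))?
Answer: -90086740632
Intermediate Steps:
v(P, L) = L/3
T(u, c) = 18 + u (T(u, c) = u - (6*(-3) + (⅓)*0) = u - (-18 + 0) = u - 1*(-18) = u + 18 = 18 + u)
(-312066 + ((-70 - 1*50) + g(-5)*(-336)))*(189470 + (T(347, -166) - 1*(-96881))) = (-312066 + ((-70 - 1*50) + 6*(-336)))*(189470 + ((18 + 347) - 1*(-96881))) = (-312066 + ((-70 - 50) - 2016))*(189470 + (365 + 96881)) = (-312066 + (-120 - 2016))*(189470 + 97246) = (-312066 - 2136)*286716 = -314202*286716 = -90086740632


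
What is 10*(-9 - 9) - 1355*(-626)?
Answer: 848050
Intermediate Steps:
10*(-9 - 9) - 1355*(-626) = 10*(-18) + 848230 = -180 + 848230 = 848050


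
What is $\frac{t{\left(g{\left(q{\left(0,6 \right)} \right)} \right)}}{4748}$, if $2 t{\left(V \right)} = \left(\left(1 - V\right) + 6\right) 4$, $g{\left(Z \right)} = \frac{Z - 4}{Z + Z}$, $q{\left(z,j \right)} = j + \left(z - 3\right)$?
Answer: $\frac{43}{14244} \approx 0.0030188$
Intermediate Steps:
$q{\left(z,j \right)} = -3 + j + z$ ($q{\left(z,j \right)} = j + \left(z - 3\right) = j + \left(-3 + z\right) = -3 + j + z$)
$g{\left(Z \right)} = \frac{-4 + Z}{2 Z}$
$t{\left(V \right)} = 14 - 2 V$ ($t{\left(V \right)} = \frac{\left(\left(1 - V\right) + 6\right) 4}{2} = \frac{\left(7 - V\right) 4}{2} = \frac{28 - 4 V}{2} = 14 - 2 V$)
$\frac{t{\left(g{\left(q{\left(0,6 \right)} \right)} \right)}}{4748} = \frac{14 - 2 \frac{-4 + \left(-3 + 6 + 0\right)}{2 \left(-3 + 6 + 0\right)}}{4748} = \left(14 - 2 \frac{-4 + 3}{2 \cdot 3}\right) \frac{1}{4748} = \left(14 - 2 \cdot \frac{1}{2} \cdot \frac{1}{3} \left(-1\right)\right) \frac{1}{4748} = \left(14 - - \frac{1}{3}\right) \frac{1}{4748} = \left(14 + \frac{1}{3}\right) \frac{1}{4748} = \frac{43}{3} \cdot \frac{1}{4748} = \frac{43}{14244}$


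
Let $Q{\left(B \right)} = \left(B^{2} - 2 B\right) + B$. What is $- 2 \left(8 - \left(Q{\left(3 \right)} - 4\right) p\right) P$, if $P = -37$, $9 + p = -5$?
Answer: $2664$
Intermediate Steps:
$p = -14$ ($p = -9 - 5 = -14$)
$Q{\left(B \right)} = B^{2} - B$
$- 2 \left(8 - \left(Q{\left(3 \right)} - 4\right) p\right) P = - 2 \left(8 - \left(3 \left(-1 + 3\right) - 4\right) \left(-14\right)\right) \left(-37\right) = - 2 \left(8 - \left(3 \cdot 2 - 4\right) \left(-14\right)\right) \left(-37\right) = - 2 \left(8 - \left(6 - 4\right) \left(-14\right)\right) \left(-37\right) = - 2 \left(8 - 2 \left(-14\right)\right) \left(-37\right) = - 2 \left(8 - -28\right) \left(-37\right) = - 2 \left(8 + 28\right) \left(-37\right) = \left(-2\right) 36 \left(-37\right) = \left(-72\right) \left(-37\right) = 2664$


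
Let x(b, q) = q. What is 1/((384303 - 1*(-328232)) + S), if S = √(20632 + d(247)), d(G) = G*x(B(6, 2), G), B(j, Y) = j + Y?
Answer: 712535/507706044584 - √81641/507706044584 ≈ 1.4029e-6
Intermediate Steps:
B(j, Y) = Y + j
d(G) = G² (d(G) = G*G = G²)
S = √81641 (S = √(20632 + 247²) = √(20632 + 61009) = √81641 ≈ 285.73)
1/((384303 - 1*(-328232)) + S) = 1/((384303 - 1*(-328232)) + √81641) = 1/((384303 + 328232) + √81641) = 1/(712535 + √81641)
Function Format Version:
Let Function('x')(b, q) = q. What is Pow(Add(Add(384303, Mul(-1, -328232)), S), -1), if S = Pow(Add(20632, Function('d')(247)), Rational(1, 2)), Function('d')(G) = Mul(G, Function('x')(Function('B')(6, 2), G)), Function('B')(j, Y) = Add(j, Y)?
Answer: Add(Rational(712535, 507706044584), Mul(Rational(-1, 507706044584), Pow(81641, Rational(1, 2)))) ≈ 1.4029e-6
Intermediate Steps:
Function('B')(j, Y) = Add(Y, j)
Function('d')(G) = Pow(G, 2) (Function('d')(G) = Mul(G, G) = Pow(G, 2))
S = Pow(81641, Rational(1, 2)) (S = Pow(Add(20632, Pow(247, 2)), Rational(1, 2)) = Pow(Add(20632, 61009), Rational(1, 2)) = Pow(81641, Rational(1, 2)) ≈ 285.73)
Pow(Add(Add(384303, Mul(-1, -328232)), S), -1) = Pow(Add(Add(384303, Mul(-1, -328232)), Pow(81641, Rational(1, 2))), -1) = Pow(Add(Add(384303, 328232), Pow(81641, Rational(1, 2))), -1) = Pow(Add(712535, Pow(81641, Rational(1, 2))), -1)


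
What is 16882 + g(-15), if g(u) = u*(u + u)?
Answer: 17332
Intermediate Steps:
g(u) = 2*u**2 (g(u) = u*(2*u) = 2*u**2)
16882 + g(-15) = 16882 + 2*(-15)**2 = 16882 + 2*225 = 16882 + 450 = 17332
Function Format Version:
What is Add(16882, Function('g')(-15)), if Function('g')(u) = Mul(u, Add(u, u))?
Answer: 17332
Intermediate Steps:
Function('g')(u) = Mul(2, Pow(u, 2)) (Function('g')(u) = Mul(u, Mul(2, u)) = Mul(2, Pow(u, 2)))
Add(16882, Function('g')(-15)) = Add(16882, Mul(2, Pow(-15, 2))) = Add(16882, Mul(2, 225)) = Add(16882, 450) = 17332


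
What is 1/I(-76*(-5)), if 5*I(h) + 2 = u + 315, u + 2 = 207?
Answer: 5/518 ≈ 0.0096525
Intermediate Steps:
u = 205 (u = -2 + 207 = 205)
I(h) = 518/5 (I(h) = -⅖ + (205 + 315)/5 = -⅖ + (⅕)*520 = -⅖ + 104 = 518/5)
1/I(-76*(-5)) = 1/(518/5) = 5/518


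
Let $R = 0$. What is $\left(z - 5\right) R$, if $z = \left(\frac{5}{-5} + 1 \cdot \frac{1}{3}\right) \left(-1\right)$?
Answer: $0$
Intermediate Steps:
$z = \frac{2}{3}$ ($z = \left(5 \left(- \frac{1}{5}\right) + 1 \cdot \frac{1}{3}\right) \left(-1\right) = \left(-1 + \frac{1}{3}\right) \left(-1\right) = \left(- \frac{2}{3}\right) \left(-1\right) = \frac{2}{3} \approx 0.66667$)
$\left(z - 5\right) R = \left(\frac{2}{3} - 5\right) 0 = \left(- \frac{13}{3}\right) 0 = 0$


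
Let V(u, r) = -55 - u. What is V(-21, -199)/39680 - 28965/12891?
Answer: -191628249/85252480 ≈ -2.2478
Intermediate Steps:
V(-21, -199)/39680 - 28965/12891 = (-55 - 1*(-21))/39680 - 28965/12891 = (-55 + 21)*(1/39680) - 28965*1/12891 = -34*1/39680 - 9655/4297 = -17/19840 - 9655/4297 = -191628249/85252480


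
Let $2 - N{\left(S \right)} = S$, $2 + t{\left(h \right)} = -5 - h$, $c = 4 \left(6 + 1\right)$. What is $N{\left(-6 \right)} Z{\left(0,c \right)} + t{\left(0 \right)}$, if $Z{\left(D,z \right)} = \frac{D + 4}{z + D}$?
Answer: $- \frac{41}{7} \approx -5.8571$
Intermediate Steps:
$c = 28$ ($c = 4 \cdot 7 = 28$)
$t{\left(h \right)} = -7 - h$ ($t{\left(h \right)} = -2 - \left(5 + h\right) = -7 - h$)
$Z{\left(D,z \right)} = \frac{4 + D}{D + z}$
$N{\left(S \right)} = 2 - S$
$N{\left(-6 \right)} Z{\left(0,c \right)} + t{\left(0 \right)} = \left(2 - -6\right) \frac{4 + 0}{0 + 28} - 7 = \left(2 + 6\right) \frac{1}{28} \cdot 4 + \left(-7 + 0\right) = 8 \cdot \frac{1}{28} \cdot 4 - 7 = 8 \cdot \frac{1}{7} - 7 = \frac{8}{7} - 7 = - \frac{41}{7}$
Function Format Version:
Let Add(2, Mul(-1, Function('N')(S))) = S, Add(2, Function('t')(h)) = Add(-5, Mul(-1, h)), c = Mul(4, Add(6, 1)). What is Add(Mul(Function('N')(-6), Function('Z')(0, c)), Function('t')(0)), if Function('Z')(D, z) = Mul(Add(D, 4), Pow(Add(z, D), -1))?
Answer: Rational(-41, 7) ≈ -5.8571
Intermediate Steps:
c = 28 (c = Mul(4, 7) = 28)
Function('t')(h) = Add(-7, Mul(-1, h)) (Function('t')(h) = Add(-2, Add(-5, Mul(-1, h))) = Add(-7, Mul(-1, h)))
Function('Z')(D, z) = Mul(Pow(Add(D, z), -1), Add(4, D)) (Function('Z')(D, z) = Mul(Add(4, D), Pow(Add(D, z), -1)) = Mul(Pow(Add(D, z), -1), Add(4, D)))
Function('N')(S) = Add(2, Mul(-1, S))
Add(Mul(Function('N')(-6), Function('Z')(0, c)), Function('t')(0)) = Add(Mul(Add(2, Mul(-1, -6)), Mul(Pow(Add(0, 28), -1), Add(4, 0))), Add(-7, Mul(-1, 0))) = Add(Mul(Add(2, 6), Mul(Pow(28, -1), 4)), Add(-7, 0)) = Add(Mul(8, Mul(Rational(1, 28), 4)), -7) = Add(Mul(8, Rational(1, 7)), -7) = Add(Rational(8, 7), -7) = Rational(-41, 7)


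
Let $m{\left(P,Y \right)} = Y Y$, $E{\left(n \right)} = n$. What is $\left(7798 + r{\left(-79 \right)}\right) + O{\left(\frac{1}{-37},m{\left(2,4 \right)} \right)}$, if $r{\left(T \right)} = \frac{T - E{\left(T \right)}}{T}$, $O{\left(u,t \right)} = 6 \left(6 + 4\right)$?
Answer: $7858$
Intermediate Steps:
$m{\left(P,Y \right)} = Y^{2}$
$O{\left(u,t \right)} = 60$ ($O{\left(u,t \right)} = 6 \cdot 10 = 60$)
$r{\left(T \right)} = 0$ ($r{\left(T \right)} = \frac{T - T}{T} = \frac{0}{T} = 0$)
$\left(7798 + r{\left(-79 \right)}\right) + O{\left(\frac{1}{-37},m{\left(2,4 \right)} \right)} = \left(7798 + 0\right) + 60 = 7798 + 60 = 7858$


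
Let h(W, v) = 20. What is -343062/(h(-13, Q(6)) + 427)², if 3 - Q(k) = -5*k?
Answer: -38118/22201 ≈ -1.7169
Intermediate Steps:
Q(k) = 3 + 5*k (Q(k) = 3 - (-5)*k = 3 + 5*k)
-343062/(h(-13, Q(6)) + 427)² = -343062/(20 + 427)² = -343062/(447²) = -343062/199809 = -343062*1/199809 = -38118/22201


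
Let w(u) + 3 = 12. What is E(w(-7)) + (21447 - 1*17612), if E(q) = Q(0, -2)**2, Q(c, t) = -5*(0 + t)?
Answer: 3935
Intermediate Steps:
w(u) = 9 (w(u) = -3 + 12 = 9)
Q(c, t) = -5*t
E(q) = 100 (E(q) = (-5*(-2))**2 = 10**2 = 100)
E(w(-7)) + (21447 - 1*17612) = 100 + (21447 - 1*17612) = 100 + (21447 - 17612) = 100 + 3835 = 3935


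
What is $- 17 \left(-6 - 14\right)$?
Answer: $340$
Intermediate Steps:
$- 17 \left(-6 - 14\right) = \left(-17\right) \left(-20\right) = 340$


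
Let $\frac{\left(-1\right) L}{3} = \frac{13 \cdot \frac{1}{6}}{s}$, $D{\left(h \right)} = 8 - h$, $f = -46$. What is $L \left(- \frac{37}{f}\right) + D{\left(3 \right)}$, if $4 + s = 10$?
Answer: $\frac{2279}{552} \approx 4.1286$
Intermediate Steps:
$s = 6$ ($s = -4 + 10 = 6$)
$L = - \frac{13}{12}$ ($L = - 3 \frac{13 \cdot \frac{1}{6}}{6} = - 3 \cdot 13 \cdot \frac{1}{6} \cdot \frac{1}{6} = - 3 \cdot \frac{13}{6} \cdot \frac{1}{6} = \left(-3\right) \frac{13}{36} = - \frac{13}{12} \approx -1.0833$)
$L \left(- \frac{37}{f}\right) + D{\left(3 \right)} = - \frac{13 \left(- \frac{37}{-46}\right)}{12} + \left(8 - 3\right) = - \frac{13 \left(\left(-37\right) \left(- \frac{1}{46}\right)\right)}{12} + \left(8 - 3\right) = \left(- \frac{13}{12}\right) \frac{37}{46} + 5 = - \frac{481}{552} + 5 = \frac{2279}{552}$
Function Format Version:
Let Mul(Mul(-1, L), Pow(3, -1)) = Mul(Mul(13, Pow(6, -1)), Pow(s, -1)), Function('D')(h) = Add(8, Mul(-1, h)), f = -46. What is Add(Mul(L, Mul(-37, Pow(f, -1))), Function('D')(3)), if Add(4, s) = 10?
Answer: Rational(2279, 552) ≈ 4.1286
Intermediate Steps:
s = 6 (s = Add(-4, 10) = 6)
L = Rational(-13, 12) (L = Mul(-3, Mul(Mul(13, Pow(6, -1)), Pow(6, -1))) = Mul(-3, Mul(Mul(13, Rational(1, 6)), Rational(1, 6))) = Mul(-3, Mul(Rational(13, 6), Rational(1, 6))) = Mul(-3, Rational(13, 36)) = Rational(-13, 12) ≈ -1.0833)
Add(Mul(L, Mul(-37, Pow(f, -1))), Function('D')(3)) = Add(Mul(Rational(-13, 12), Mul(-37, Pow(-46, -1))), Add(8, Mul(-1, 3))) = Add(Mul(Rational(-13, 12), Mul(-37, Rational(-1, 46))), Add(8, -3)) = Add(Mul(Rational(-13, 12), Rational(37, 46)), 5) = Add(Rational(-481, 552), 5) = Rational(2279, 552)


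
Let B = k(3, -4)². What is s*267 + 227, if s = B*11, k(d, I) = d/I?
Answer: 30065/16 ≈ 1879.1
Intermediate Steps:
B = 9/16 (B = (3/(-4))² = (3*(-¼))² = (-¾)² = 9/16 ≈ 0.56250)
s = 99/16 (s = (9/16)*11 = 99/16 ≈ 6.1875)
s*267 + 227 = (99/16)*267 + 227 = 26433/16 + 227 = 30065/16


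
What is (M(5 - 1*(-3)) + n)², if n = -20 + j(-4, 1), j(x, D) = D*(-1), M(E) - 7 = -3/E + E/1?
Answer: 2601/64 ≈ 40.641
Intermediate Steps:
M(E) = 7 + E - 3/E (M(E) = 7 + (-3/E + E/1) = 7 + (-3/E + E*1) = 7 + (-3/E + E) = 7 + (E - 3/E) = 7 + E - 3/E)
j(x, D) = -D
n = -21 (n = -20 - 1*1 = -20 - 1 = -21)
(M(5 - 1*(-3)) + n)² = ((7 + (5 - 1*(-3)) - 3/(5 - 1*(-3))) - 21)² = ((7 + (5 + 3) - 3/(5 + 3)) - 21)² = ((7 + 8 - 3/8) - 21)² = (117/8 - 21)² = (-51/8)² = 2601/64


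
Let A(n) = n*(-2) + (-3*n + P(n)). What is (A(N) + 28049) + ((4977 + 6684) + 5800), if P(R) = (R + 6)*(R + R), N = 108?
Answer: 69594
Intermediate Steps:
P(R) = 2*R*(6 + R) (P(R) = (6 + R)*(2*R) = 2*R*(6 + R))
A(n) = -5*n + 2*n*(6 + n) (A(n) = n*(-2) + (-3*n + 2*n*(6 + n)) = -2*n + (-3*n + 2*n*(6 + n)) = -5*n + 2*n*(6 + n))
(A(N) + 28049) + ((4977 + 6684) + 5800) = (108*(7 + 2*108) + 28049) + ((4977 + 6684) + 5800) = (108*(7 + 216) + 28049) + (11661 + 5800) = (108*223 + 28049) + 17461 = (24084 + 28049) + 17461 = 52133 + 17461 = 69594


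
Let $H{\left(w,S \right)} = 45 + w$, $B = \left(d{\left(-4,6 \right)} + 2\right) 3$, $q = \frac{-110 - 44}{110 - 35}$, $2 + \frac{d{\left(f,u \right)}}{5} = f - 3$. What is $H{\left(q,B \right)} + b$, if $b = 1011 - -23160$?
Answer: $\frac{1816046}{75} \approx 24214.0$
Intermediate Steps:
$d{\left(f,u \right)} = -25 + 5 f$ ($d{\left(f,u \right)} = -10 + 5 \left(f - 3\right) = -10 + 5 \left(-3 + f\right) = -10 + \left(-15 + 5 f\right) = -25 + 5 f$)
$q = - \frac{154}{75} \approx -2.0533$
$B = -129$ ($B = \left(\left(-25 + 5 \left(-4\right)\right) + 2\right) 3 = \left(\left(-25 - 20\right) + 2\right) 3 = \left(-45 + 2\right) 3 = \left(-43\right) 3 = -129$)
$b = 24171$ ($b = 1011 + 23160 = 24171$)
$H{\left(q,B \right)} + b = \left(45 - \frac{154}{75}\right) + 24171 = \frac{3221}{75} + 24171 = \frac{1816046}{75}$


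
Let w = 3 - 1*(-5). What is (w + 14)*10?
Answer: 220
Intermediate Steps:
w = 8 (w = 3 + 5 = 8)
(w + 14)*10 = (8 + 14)*10 = 22*10 = 220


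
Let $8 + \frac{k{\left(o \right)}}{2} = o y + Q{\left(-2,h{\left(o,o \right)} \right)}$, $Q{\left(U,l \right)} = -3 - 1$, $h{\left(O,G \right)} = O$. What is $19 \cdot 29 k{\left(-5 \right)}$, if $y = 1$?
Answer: $-18734$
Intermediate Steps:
$Q{\left(U,l \right)} = -4$ ($Q{\left(U,l \right)} = -3 - 1 = -4$)
$k{\left(o \right)} = -24 + 2 o$ ($k{\left(o \right)} = -16 + 2 \left(o 1 - 4\right) = -16 + 2 \left(o - 4\right) = -16 + 2 \left(-4 + o\right) = -16 + \left(-8 + 2 o\right) = -24 + 2 o$)
$19 \cdot 29 k{\left(-5 \right)} = 19 \cdot 29 \left(-24 + 2 \left(-5\right)\right) = 551 \left(-24 - 10\right) = 551 \left(-34\right) = -18734$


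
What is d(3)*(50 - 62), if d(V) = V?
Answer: -36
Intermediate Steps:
d(3)*(50 - 62) = 3*(50 - 62) = 3*(-12) = -36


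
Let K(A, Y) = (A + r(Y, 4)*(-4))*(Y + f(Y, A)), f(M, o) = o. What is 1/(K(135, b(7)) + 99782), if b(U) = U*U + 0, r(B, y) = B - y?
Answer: 1/91502 ≈ 1.0929e-5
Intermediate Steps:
b(U) = U**2 (b(U) = U**2 + 0 = U**2)
K(A, Y) = (A + Y)*(16 + A - 4*Y) (K(A, Y) = (A + (Y - 1*4)*(-4))*(Y + A) = (A + (Y - 4)*(-4))*(A + Y) = (A + (-4 + Y)*(-4))*(A + Y) = (A + (16 - 4*Y))*(A + Y) = (16 + A - 4*Y)*(A + Y) = (A + Y)*(16 + A - 4*Y))
1/(K(135, b(7)) + 99782) = 1/((135**2 + 135*7**2 - 4*135*(-4 + 7**2) - 4*7**2*(-4 + 7**2)) + 99782) = 1/((18225 + 135*49 - 4*135*(-4 + 49) - 4*49*(-4 + 49)) + 99782) = 1/((18225 + 6615 - 4*135*45 - 4*49*45) + 99782) = 1/((18225 + 6615 - 24300 - 8820) + 99782) = 1/(-8280 + 99782) = 1/91502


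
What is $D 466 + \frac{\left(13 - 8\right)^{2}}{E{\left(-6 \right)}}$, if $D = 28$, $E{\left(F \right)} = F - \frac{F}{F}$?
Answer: $\frac{91311}{7} \approx 13044.0$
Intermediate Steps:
$E{\left(F \right)} = -1 + F$ ($E{\left(F \right)} = F - 1 = -1 + F$)
$D 466 + \frac{\left(13 - 8\right)^{2}}{E{\left(-6 \right)}} = 28 \cdot 466 + \frac{\left(13 - 8\right)^{2}}{-1 - 6} = 13048 + \frac{5^{2}}{-7} = 13048 + 25 \left(- \frac{1}{7}\right) = 13048 - \frac{25}{7} = \frac{91311}{7}$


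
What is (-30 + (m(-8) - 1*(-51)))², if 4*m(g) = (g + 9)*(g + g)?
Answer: 289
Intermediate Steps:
m(g) = g*(9 + g)/2 (m(g) = ((g + 9)*(g + g))/4 = ((9 + g)*(2*g))/4 = (2*g*(9 + g))/4 = g*(9 + g)/2)
(-30 + (m(-8) - 1*(-51)))² = (-30 + ((½)*(-8)*(9 - 8) - 1*(-51)))² = (-30 + ((½)*(-8)*1 + 51))² = (-30 + (-4 + 51))² = (-30 + 47)² = 17² = 289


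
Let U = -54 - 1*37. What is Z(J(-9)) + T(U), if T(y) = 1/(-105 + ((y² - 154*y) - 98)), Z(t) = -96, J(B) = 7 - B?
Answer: -2120831/22092 ≈ -96.000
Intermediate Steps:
U = -91 (U = -54 - 37 = -91)
T(y) = 1/(-203 + y² - 154*y) (T(y) = 1/(-105 + (-98 + y² - 154*y)) = 1/(-203 + y² - 154*y))
Z(J(-9)) + T(U) = -96 + 1/(-203 + (-91)² - 154*(-91)) = -96 + 1/(-203 + 8281 + 14014) = -96 + 1/22092 = -2120831/22092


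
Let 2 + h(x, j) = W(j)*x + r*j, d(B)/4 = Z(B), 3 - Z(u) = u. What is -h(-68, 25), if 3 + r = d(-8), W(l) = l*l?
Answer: 41477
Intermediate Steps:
W(l) = l²
Z(u) = 3 - u
d(B) = 12 - 4*B (d(B) = 4*(3 - B) = 12 - 4*B)
r = 41 (r = -3 + (12 - 4*(-8)) = -3 + (12 + 32) = -3 + 44 = 41)
h(x, j) = -2 + 41*j + x*j² (h(x, j) = -2 + (j²*x + 41*j) = -2 + (x*j² + 41*j) = -2 + (41*j + x*j²) = -2 + 41*j + x*j²)
-h(-68, 25) = -(-2 + 41*25 - 68*25²) = -(-2 + 1025 - 68*625) = -(-2 + 1025 - 42500) = -1*(-41477) = 41477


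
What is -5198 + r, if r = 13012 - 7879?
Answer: -65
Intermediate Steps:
r = 5133
-5198 + r = -5198 + 5133 = -65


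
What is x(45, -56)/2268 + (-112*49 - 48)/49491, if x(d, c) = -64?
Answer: -5392/38493 ≈ -0.14008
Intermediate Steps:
x(45, -56)/2268 + (-112*49 - 48)/49491 = -64/2268 + (-112*49 - 48)/49491 = -64*1/2268 + (-5488 - 48)*(1/49491) = -16/567 - 5536*1/49491 = -16/567 - 5536/49491 = -5392/38493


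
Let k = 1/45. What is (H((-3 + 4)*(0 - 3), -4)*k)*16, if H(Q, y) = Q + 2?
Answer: -16/45 ≈ -0.35556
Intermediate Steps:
H(Q, y) = 2 + Q
k = 1/45 ≈ 0.022222
(H((-3 + 4)*(0 - 3), -4)*k)*16 = ((2 + (-3 + 4)*(0 - 3))*(1/45))*16 = ((2 + 1*(-3))*(1/45))*16 = ((2 - 3)*(1/45))*16 = -1*1/45*16 = -1/45*16 = -16/45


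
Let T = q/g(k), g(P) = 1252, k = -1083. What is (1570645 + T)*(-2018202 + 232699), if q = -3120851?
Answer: -3505525693189567/1252 ≈ -2.7999e+12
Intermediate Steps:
T = -3120851/1252 ≈ -2492.7
(1570645 + T)*(-2018202 + 232699) = (1570645 - 3120851/1252)*(-2018202 + 232699) = (1963326689/1252)*(-1785503) = -3505525693189567/1252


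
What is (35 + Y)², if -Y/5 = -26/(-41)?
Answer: 1703025/1681 ≈ 1013.1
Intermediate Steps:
Y = -130/41 (Y = -(-130)/(-41) = -(-130)*(-1)/41 = -5*26/41 = -130/41 ≈ -3.1707)
(35 + Y)² = (35 - 130/41)² = (1305/41)² = 1703025/1681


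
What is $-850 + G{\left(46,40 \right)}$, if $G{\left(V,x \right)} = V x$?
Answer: $990$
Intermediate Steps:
$-850 + G{\left(46,40 \right)} = -850 + 46 \cdot 40 = -850 + 1840 = 990$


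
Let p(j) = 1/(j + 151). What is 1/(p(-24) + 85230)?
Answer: 127/10824211 ≈ 1.1733e-5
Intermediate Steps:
p(j) = 1/(151 + j)
1/(p(-24) + 85230) = 1/(1/(151 - 24) + 85230) = 1/(1/127 + 85230) = 1/(10824211/127) = 127/10824211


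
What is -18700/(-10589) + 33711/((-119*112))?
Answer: -6337187/8301776 ≈ -0.76335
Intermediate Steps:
-18700/(-10589) + 33711/((-119*112)) = -18700*(-1/10589) + 33711/(-13328) = 18700/10589 + 33711*(-1/13328) = 18700/10589 - 1983/784 = -6337187/8301776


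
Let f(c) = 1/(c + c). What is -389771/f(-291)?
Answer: 226846722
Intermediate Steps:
f(c) = 1/(2*c)
-389771/f(-291) = -389771/((½)/(-291)) = -389771/((½)*(-1/291)) = -389771/(-1/582) = -389771*(-582) = 226846722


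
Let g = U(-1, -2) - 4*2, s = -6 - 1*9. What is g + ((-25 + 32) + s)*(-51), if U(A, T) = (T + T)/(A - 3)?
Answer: 401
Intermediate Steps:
U(A, T) = 2*T/(-3 + A) (U(A, T) = (2*T)/(-3 + A) = 2*T/(-3 + A))
s = -15 (s = -6 - 9 = -15)
g = -7 (g = 2*(-2)/(-3 - 1) - 4*2 = 2*(-2)/(-4) - 8 = 2*(-2)*(-1/4) - 8 = 1 - 8 = -7)
g + ((-25 + 32) + s)*(-51) = -7 + ((-25 + 32) - 15)*(-51) = -7 + (7 - 15)*(-51) = -7 - 8*(-51) = -7 + 408 = 401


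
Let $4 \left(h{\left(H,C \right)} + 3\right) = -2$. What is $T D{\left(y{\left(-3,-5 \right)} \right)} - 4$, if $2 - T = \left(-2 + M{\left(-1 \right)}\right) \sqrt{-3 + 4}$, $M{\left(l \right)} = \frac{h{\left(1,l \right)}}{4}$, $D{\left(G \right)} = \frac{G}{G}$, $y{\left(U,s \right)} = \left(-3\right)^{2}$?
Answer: $\frac{7}{8} \approx 0.875$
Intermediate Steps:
$h{\left(H,C \right)} = - \frac{7}{2}$ ($h{\left(H,C \right)} = -3 + \frac{1}{4} \left(-2\right) = -3 - \frac{1}{2} = - \frac{7}{2}$)
$y{\left(U,s \right)} = 9$
$D{\left(G \right)} = 1$
$M{\left(l \right)} = - \frac{7}{8}$ ($M{\left(l \right)} = - \frac{7}{2 \cdot 4} = \left(- \frac{7}{2}\right) \frac{1}{4} = - \frac{7}{8}$)
$T = \frac{39}{8}$ ($T = 2 - \left(-2 - \frac{7}{8}\right) \sqrt{-3 + 4} = 2 - - \frac{23 \sqrt{1}}{8} = 2 - \left(- \frac{23}{8}\right) 1 = 2 - - \frac{23}{8} = 2 + \frac{23}{8} = \frac{39}{8} \approx 4.875$)
$T D{\left(y{\left(-3,-5 \right)} \right)} - 4 = \frac{39}{8} \cdot 1 - 4 = \frac{39}{8} - 4 = \frac{7}{8}$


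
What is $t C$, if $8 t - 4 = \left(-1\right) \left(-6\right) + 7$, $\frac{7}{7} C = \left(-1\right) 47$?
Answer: $- \frac{799}{8} \approx -99.875$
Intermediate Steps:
$C = -47$ ($C = \left(-1\right) 47 = -47$)
$t = \frac{17}{8}$ ($t = \frac{1}{2} + \frac{\left(-1\right) \left(-6\right) + 7}{8} = \frac{1}{2} + \frac{6 + 7}{8} = \frac{1}{2} + \frac{1}{8} \cdot 13 = \frac{1}{2} + \frac{13}{8} = \frac{17}{8} \approx 2.125$)
$t C = \frac{17}{8} \left(-47\right) = - \frac{799}{8}$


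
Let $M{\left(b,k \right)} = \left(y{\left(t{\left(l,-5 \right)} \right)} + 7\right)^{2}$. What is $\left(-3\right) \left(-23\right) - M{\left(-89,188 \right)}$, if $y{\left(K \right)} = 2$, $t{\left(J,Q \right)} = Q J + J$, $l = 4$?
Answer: $-12$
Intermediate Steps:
$t{\left(J,Q \right)} = J + J Q$ ($t{\left(J,Q \right)} = J Q + J = J + J Q$)
$M{\left(b,k \right)} = 81$ ($M{\left(b,k \right)} = \left(2 + 7\right)^{2} = 9^{2} = 81$)
$\left(-3\right) \left(-23\right) - M{\left(-89,188 \right)} = \left(-3\right) \left(-23\right) - 81 = 69 - 81 = -12$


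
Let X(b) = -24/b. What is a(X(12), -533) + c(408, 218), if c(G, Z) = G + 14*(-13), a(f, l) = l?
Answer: -307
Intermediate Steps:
c(G, Z) = -182 + G (c(G, Z) = G - 182 = -182 + G)
a(X(12), -533) + c(408, 218) = -533 + (-182 + 408) = -533 + 226 = -307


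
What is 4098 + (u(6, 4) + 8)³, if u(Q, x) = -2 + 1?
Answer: 4441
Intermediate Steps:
u(Q, x) = -1
4098 + (u(6, 4) + 8)³ = 4098 + (-1 + 8)³ = 4098 + 7³ = 4098 + 343 = 4441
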